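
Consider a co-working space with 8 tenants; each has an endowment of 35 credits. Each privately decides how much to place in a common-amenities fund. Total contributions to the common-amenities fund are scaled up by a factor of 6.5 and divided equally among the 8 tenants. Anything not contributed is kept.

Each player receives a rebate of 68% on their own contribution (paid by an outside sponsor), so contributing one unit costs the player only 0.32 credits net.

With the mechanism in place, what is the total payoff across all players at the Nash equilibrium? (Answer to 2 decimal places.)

The effective private return per unit is now (6.5/8) / 0.32 = 2.5391 > 1, so every player's dominant strategy flips to full contribution.
So the Nash equilibrium is full contribution by all 8; the group earns 8 × (35 × 0.68 + 6.5 × 35) = 2010.40.

2010.40 credits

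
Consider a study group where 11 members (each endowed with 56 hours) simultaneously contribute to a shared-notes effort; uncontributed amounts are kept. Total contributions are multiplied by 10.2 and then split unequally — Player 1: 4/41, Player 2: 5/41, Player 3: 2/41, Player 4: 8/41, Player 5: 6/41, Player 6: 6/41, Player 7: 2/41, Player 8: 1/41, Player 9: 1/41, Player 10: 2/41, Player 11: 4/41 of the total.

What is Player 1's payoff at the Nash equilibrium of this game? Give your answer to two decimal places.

278.91 hours

A player with share s gets back 10.2·s per unit contributed, so full contribution is dominant for anyone with s > 1/10.2 = 0.0980 and zero contribution is dominant for anyone below.
The shares above 0.0980 belong to Player 2, Player 4, Player 5 and Player 6, contributing 56 each; the remaining 7 contribute 0. Total contributed: 224.
Player 1 keeps 56 and receives 10.2 × 224 × 4/41 = 222.91 from the shared-notes effort, for a payoff of 278.91.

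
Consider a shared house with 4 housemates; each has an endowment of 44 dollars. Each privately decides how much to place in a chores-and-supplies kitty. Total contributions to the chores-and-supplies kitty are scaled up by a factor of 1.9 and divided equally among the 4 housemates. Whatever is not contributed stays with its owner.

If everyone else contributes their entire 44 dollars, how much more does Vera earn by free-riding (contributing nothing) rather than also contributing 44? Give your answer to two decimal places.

23.10 dollars

Switching from a contribution of 44 to 0 lets Vera keep an extra 44 dollars, but lowers the chores-and-supplies kitty by 44, which costs Vera their own share of that drop: 1.9/4 × 44 = 20.90.
Net gain = 44 − 20.90 = 23.10. The private return per contributed unit (0.4750) is below 1, so free-riding is indeed the best response regardless of what the others do.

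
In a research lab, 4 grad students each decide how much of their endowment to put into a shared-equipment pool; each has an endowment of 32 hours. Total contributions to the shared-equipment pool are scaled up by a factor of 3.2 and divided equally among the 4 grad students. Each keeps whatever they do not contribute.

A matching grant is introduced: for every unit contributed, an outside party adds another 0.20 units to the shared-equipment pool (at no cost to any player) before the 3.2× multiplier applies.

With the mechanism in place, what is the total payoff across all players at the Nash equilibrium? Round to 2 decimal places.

128.00 hours

The effective private return is 3.2 × 1.20 / 4 = 0.9600, which is still under 1, so the mechanism doesn't change anyone's dominant strategy: zero contribution.
At the Nash equilibrium no one contributes; group total payoff = 4 × 32 = 128.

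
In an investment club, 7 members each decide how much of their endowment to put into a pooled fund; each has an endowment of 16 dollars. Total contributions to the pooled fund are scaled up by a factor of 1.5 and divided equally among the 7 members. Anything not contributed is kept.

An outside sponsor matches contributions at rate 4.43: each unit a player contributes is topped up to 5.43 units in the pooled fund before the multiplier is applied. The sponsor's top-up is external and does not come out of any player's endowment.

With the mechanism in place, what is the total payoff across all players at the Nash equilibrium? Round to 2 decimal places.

The effective private return per unit is now 1.5 × 5.43 / 7 = 1.1636 > 1, so every player's dominant strategy flips to full contribution.
So the Nash equilibrium is full contribution by all 7; the group earns 1.5 × 5.43 × 112 = 912.24.

912.24 dollars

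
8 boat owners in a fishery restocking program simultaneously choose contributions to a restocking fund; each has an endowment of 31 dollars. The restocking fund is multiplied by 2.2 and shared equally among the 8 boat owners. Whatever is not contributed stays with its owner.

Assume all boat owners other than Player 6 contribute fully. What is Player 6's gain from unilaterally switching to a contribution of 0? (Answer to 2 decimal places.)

22.48 dollars

Switching from a contribution of 31 to 0 lets Player 6 keep an extra 31 dollars, but lowers the restocking fund by 31, which costs Player 6 their own share of that drop: 2.2/8 × 31 = 8.52.
Net gain = 31 − 8.52 = 22.48. The private return per contributed unit (0.2750) is below 1, so free-riding is indeed the best response regardless of what the others do.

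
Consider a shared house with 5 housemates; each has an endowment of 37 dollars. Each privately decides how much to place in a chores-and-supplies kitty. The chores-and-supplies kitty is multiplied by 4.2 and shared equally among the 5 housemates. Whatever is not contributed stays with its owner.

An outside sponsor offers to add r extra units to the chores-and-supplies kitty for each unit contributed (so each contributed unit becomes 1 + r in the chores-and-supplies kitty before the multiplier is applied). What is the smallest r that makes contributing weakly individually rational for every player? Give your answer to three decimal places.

With matching at rate r, one contributed unit becomes (1 + r) in the chores-and-supplies kitty and returns 4.2 × (1 + r) / 5 to the contributor.
Setting this equal to 1: 1 + r = 5/4.2 = 1.1905.
So the minimum matching rate is r = 1.1905 − 1 = 0.190.

0.190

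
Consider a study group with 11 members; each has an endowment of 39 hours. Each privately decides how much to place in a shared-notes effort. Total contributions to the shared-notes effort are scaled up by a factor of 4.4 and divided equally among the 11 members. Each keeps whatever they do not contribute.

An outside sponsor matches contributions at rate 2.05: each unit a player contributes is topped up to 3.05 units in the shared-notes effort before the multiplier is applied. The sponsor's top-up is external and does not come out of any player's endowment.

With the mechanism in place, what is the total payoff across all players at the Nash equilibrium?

Under the mechanism each unit contributed yields 4.4 × 3.05 / 11 = 1.2200 back to its contributor per unit of net cost, which exceeds 1, making full contribution the dominant choice for everyone.
So the Nash equilibrium is full contribution by all 11; the group earns 4.4 × 3.05 × 429 = 5757.18.

5757.18 hours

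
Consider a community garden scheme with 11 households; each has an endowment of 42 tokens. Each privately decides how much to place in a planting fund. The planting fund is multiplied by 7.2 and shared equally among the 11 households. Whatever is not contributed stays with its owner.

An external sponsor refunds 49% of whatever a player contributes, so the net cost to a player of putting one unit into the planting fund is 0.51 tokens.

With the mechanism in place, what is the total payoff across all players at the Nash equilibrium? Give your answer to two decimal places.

Under the mechanism each unit contributed yields (7.2/11) / 0.51 = 1.2834 back to its contributor per unit of net cost, which exceeds 1, making full contribution the dominant choice for everyone.
So the Nash equilibrium is full contribution by all 11; the group earns 11 × (42 × 0.49 + 7.2 × 42) = 3552.78.

3552.78 tokens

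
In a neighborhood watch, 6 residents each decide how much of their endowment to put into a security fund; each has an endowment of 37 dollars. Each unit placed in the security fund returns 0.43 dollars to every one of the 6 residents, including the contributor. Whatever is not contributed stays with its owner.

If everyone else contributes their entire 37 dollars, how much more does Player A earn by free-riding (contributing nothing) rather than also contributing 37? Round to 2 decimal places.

Switching from a contribution of 37 to 0 lets Player A keep an extra 37 dollars, but lowers the security fund by 37, which costs Player A their own share of that drop: 0.43 × 37 = 15.91.
Net gain = 37 − 15.91 = 21.09. The private return per contributed unit (0.43) is below 1, so free-riding is indeed the best response regardless of what the others do.

21.09 dollars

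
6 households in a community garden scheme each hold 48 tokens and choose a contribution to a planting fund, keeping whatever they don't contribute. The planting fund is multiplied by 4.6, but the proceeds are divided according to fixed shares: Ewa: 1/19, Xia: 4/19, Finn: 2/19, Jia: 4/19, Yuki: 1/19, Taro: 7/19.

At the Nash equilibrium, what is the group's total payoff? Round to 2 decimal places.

Player j's private return per contributed unit is 4.6 × (j's share). Contributing is weakly dominant for j when that share is at least 1/4.6 = 0.2174, and contributing 0 is dominant otherwise.
The only share above 0.2174 is Taro's 7/19, contributing 48; the remaining 5 contribute 0. Total contributed: 48.
The planting fund pays out 4.6 × 48 = 220.80 in total (split across the unequal shares, but the aggregate is all that matters for the group sum).
The 5 free-riders keep 48 each, adding 240. Group total = 240 + 220.80 = 460.80.

460.80 tokens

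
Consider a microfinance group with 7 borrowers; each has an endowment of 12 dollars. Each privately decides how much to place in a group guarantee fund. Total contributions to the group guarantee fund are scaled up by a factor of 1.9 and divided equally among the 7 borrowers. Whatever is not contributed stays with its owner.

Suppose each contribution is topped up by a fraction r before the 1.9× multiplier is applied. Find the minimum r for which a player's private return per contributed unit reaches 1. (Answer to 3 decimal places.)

2.684

With matching at rate r, one contributed unit becomes (1 + r) in the group guarantee fund and returns 1.9 × (1 + r) / 7 to the contributor.
Setting this equal to 1: 1 + r = 7/1.9 = 3.6842.
So the minimum matching rate is r = 3.6842 − 1 = 2.684.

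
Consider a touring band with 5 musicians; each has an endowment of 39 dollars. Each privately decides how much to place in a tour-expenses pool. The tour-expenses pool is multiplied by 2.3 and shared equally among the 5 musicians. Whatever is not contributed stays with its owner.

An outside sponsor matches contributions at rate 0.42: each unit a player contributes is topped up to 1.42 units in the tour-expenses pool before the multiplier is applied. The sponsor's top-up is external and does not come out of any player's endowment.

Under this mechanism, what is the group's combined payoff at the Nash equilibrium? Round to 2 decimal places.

With the mechanism, a contributed unit returns 2.3 × 1.42 / 5 = 0.6532 per unit of net cost — still below 1 — so contributing 0 remains dominant for every player.
Everyone keeps their endowment and the group total is 5 × 39 = 195.

195.00 dollars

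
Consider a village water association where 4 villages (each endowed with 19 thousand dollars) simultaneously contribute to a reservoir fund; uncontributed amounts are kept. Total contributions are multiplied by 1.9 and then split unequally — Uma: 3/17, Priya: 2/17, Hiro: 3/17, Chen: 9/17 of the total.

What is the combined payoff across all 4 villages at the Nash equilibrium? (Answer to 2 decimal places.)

93.10 thousand dollars

Player j's private return per contributed unit is 1.9 × (j's share). Contributing is weakly dominant for j when that share is at least 1/1.9 = 0.5263, and contributing 0 is dominant otherwise.
The only share above 0.5263 is Chen's 9/17, contributing 19; the remaining 3 contribute 0. Total contributed: 19.
The reservoir fund pays out 1.9 × 19 = 36.10 in total (split across the unequal shares, but the aggregate is all that matters for the group sum).
The 3 free-riders keep 19 each, adding 57. Group total = 57 + 36.10 = 93.10.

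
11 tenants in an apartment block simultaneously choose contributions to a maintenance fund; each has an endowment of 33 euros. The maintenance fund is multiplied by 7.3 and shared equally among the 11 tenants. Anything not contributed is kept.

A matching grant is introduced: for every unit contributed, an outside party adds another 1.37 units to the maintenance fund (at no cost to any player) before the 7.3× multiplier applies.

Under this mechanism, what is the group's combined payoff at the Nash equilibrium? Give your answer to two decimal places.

6280.26 euros

Under the mechanism each unit contributed yields 7.3 × 2.37 / 11 = 1.5728 back to its contributor per unit of net cost, which exceeds 1, making full contribution the dominant choice for everyone.
So the Nash equilibrium is full contribution by all 11; the group earns 7.3 × 2.37 × 363 = 6280.26.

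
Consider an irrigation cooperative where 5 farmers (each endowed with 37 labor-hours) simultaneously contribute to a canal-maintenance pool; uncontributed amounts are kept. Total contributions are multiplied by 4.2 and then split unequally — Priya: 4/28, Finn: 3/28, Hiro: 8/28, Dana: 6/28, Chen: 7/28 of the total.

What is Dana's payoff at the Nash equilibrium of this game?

103.60 labor-hours

Each unit j contributes comes back to j as 4.2 × (j's share), so j prefers to contribute only if that share exceeds 1/4.2 = 0.2381; otherwise keeping the unit dominates.
Hiro and Chen are above the threshold, contributing 37 each; the remaining 3 contribute 0. Total contributed: 74.
Dana keeps 37 and receives 4.2 × 74 × 6/28 = 66.60 from the canal-maintenance pool, for a payoff of 103.60.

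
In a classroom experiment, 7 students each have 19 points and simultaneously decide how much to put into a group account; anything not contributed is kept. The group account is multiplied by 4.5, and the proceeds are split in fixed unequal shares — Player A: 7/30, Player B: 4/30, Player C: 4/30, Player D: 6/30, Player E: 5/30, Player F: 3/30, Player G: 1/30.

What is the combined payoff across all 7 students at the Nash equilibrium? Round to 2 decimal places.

For player j, contributing a unit is worthwhile iff 4.5 × (j's share) ≥ 1, i.e. iff j's share is at least 0.2222.
The only share above 0.2222 is Player A's 7/30, contributing 19; the remaining 6 contribute 0. Total contributed: 19.
The group account pays out 4.5 × 19 = 85.50 in total (split across the unequal shares, but the aggregate is all that matters for the group sum).
The 6 free-riders keep 19 each, adding 114. Group total = 114 + 85.50 = 199.50.

199.50 points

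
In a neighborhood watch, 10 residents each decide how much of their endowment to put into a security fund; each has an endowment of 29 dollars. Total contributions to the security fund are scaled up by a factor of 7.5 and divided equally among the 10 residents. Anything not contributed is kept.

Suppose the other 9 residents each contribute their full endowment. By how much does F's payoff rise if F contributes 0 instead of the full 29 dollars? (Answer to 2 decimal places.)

Switching from a contribution of 29 to 0 lets F keep an extra 29 dollars, but lowers the security fund by 29, which costs F their own share of that drop: 7.5/10 × 29 = 21.75.
Net gain = 29 − 21.75 = 7.25. The private return per contributed unit (0.7500) is below 1, so free-riding is indeed the best response regardless of what the others do.

7.25 dollars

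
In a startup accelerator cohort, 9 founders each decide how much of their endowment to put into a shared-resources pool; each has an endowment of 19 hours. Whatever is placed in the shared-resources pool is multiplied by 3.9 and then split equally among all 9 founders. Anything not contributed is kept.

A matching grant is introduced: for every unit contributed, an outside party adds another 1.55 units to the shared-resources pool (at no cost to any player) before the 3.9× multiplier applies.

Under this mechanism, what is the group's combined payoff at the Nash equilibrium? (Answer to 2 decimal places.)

Under the mechanism each unit contributed yields 3.9 × 2.55 / 9 = 1.1050 back to its contributor per unit of net cost, which exceeds 1, making full contribution the dominant choice for everyone.
So the Nash equilibrium is full contribution by all 9; the group earns 3.9 × 2.55 × 171 = 1700.60.

1700.60 hours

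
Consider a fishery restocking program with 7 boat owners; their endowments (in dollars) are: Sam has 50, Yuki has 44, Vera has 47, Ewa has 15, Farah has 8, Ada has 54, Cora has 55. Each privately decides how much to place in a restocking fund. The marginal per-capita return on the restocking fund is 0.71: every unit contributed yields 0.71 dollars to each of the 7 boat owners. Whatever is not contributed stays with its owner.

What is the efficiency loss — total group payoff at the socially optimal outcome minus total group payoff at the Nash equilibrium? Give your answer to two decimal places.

1083.81 dollars

The private return per contributed unit is 0.71 < 1 for everyone, so the Nash equilibrium is zero contribution and the group total is Σ E_j = 50 + 44 + 47 + 15 + 8 + 54 + 55 = 273.
Each contributed unit returns 4.970 to the group, so the social optimum is full contribution by everyone: group total = 4.970 × 273 = 1356.81.
Efficiency loss = (4.970 − 1) × 273 = 1083.81.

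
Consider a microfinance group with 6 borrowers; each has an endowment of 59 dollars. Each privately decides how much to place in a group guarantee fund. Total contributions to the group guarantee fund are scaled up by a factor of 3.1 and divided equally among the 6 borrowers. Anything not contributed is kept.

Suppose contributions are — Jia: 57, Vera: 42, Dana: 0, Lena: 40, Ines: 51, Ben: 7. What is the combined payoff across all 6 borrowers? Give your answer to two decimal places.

767.70 dollars

Total contributed: 57 + 42 + 0 + 40 + 51 + 7 = 197; total kept: 6 × 59 − 197 = 157.
The group guarantee fund pays out 3.1 × 197 = 610.70 in aggregate.
Group total = 157 + 610.70 = 767.70.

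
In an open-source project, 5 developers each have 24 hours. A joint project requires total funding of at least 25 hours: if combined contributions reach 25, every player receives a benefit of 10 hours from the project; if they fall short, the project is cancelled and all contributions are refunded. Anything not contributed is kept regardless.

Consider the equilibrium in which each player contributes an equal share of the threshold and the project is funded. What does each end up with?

29 hours

Equal share of the threshold: 25/5 = 5.
At this profile no one gains by cutting their contribution: any cut drops the total below 25, the project is cancelled, contributions are refunded, and the deviator ends with 24, which is less than 24 − 5 + 10 = 29. Contributing more than 5 just wastes the excess. So contributing exactly 5 is a best response.
Each player's payoff: 24 − 5 + 10 = 29.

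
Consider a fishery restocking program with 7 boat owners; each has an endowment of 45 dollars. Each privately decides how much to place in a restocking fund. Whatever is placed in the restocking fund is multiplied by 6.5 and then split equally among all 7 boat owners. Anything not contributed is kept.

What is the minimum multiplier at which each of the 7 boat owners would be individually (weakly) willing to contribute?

A contributed unit returns (multiplier)/7 to its contributor.
This reaches 1 exactly when the multiplier is 7.

7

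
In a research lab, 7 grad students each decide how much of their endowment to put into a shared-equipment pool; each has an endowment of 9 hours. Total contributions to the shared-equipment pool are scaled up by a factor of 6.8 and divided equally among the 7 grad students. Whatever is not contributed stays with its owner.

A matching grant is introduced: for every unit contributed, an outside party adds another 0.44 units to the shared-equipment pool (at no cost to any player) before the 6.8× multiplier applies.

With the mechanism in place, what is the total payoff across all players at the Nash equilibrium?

616.90 hours

With the mechanism, a contributed unit returns 6.8 × 1.44 / 7 = 1.3989 per unit of net cost to the contributor — now above 1 — so contributing fully is weakly dominant for every player.
At the Nash equilibrium everyone contributes 9. Group total payoff = 6.8 × 1.44 × 63 = 616.90.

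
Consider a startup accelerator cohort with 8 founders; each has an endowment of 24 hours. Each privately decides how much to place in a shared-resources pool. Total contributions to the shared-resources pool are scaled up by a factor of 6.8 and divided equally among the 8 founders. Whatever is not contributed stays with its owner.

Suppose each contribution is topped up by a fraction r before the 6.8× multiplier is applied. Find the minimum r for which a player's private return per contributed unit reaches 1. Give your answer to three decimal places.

0.176

With matching at rate r, one contributed unit becomes (1 + r) in the shared-resources pool and returns 6.8 × (1 + r) / 8 to the contributor.
Setting this equal to 1: 1 + r = 8/6.8 = 1.1765.
So the minimum matching rate is r = 1.1765 − 1 = 0.176.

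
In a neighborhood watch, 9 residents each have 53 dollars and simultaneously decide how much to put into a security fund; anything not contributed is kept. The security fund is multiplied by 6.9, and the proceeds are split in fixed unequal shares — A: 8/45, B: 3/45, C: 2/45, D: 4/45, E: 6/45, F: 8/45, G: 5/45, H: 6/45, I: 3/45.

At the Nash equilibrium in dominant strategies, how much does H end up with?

150.52 dollars

A player with share s gets back 6.9·s per unit contributed, so full contribution is dominant for anyone with s > 1/6.9 = 0.1449 and zero contribution is dominant for anyone below.
A and F clear that bar, contributing 53 each; the remaining 7 contribute 0. Total contributed: 106.
H keeps 53 and receives 6.9 × 106 × 6/45 = 97.52 from the security fund, for a payoff of 150.52.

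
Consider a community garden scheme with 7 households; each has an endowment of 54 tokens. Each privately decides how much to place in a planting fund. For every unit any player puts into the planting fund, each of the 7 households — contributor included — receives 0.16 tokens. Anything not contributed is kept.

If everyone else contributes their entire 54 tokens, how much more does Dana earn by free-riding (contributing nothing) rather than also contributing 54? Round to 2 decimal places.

Switching from a contribution of 54 to 0 lets Dana keep an extra 54 tokens, but lowers the planting fund by 54, which costs Dana their own share of that drop: 0.16 × 54 = 8.64.
Net gain = 54 − 8.64 = 45.36. The private return per contributed unit (0.16) is below 1, so free-riding is indeed the best response regardless of what the others do.

45.36 tokens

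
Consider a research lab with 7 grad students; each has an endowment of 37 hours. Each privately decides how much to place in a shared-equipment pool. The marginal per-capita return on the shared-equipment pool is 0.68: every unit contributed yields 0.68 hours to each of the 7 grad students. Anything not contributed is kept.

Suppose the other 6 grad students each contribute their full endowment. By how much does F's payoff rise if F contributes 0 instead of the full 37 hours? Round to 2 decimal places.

11.84 hours

Switching from a contribution of 37 to 0 lets F keep an extra 37 hours, but lowers the shared-equipment pool by 37, which costs F their own share of that drop: 0.68 × 37 = 25.16.
Net gain = 37 − 25.16 = 11.84. The private return per contributed unit (0.68) is below 1, so free-riding is indeed the best response regardless of what the others do.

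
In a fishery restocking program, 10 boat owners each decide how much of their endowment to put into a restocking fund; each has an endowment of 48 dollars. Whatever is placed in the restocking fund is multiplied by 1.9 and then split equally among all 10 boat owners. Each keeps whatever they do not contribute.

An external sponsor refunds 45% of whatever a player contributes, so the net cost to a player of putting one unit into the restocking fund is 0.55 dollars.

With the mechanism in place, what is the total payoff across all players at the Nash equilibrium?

480.00 dollars

Even with the mechanism, each unit contributed returns only (1.9/10) / 0.55 = 0.3455 per unit of net cost, so contributing nothing is still dominant.
At the Nash equilibrium no one contributes; group total payoff = 10 × 48 = 480.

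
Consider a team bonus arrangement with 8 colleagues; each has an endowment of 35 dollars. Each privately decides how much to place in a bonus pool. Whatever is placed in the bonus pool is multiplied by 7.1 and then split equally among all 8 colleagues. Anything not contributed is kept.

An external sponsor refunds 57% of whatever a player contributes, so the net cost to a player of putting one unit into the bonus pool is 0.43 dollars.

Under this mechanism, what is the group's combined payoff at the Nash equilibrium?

2147.60 dollars

With the mechanism, a contributed unit returns (7.1/8) / 0.43 = 2.0640 per unit of net cost to the contributor — now above 1 — so contributing fully is weakly dominant for every player.
At the Nash equilibrium everyone contributes 35. Group total payoff = 8 × (35 × 0.57 + 7.1 × 35) = 2147.60.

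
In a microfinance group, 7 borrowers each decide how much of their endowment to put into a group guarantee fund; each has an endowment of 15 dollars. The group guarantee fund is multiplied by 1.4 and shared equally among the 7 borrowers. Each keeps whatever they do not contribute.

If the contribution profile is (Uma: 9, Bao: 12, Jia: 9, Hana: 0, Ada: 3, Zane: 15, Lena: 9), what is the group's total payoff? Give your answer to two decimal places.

127.80 dollars

Total contributed: 9 + 12 + 9 + 0 + 3 + 15 + 9 = 57; total kept: 7 × 15 − 57 = 48.
The group guarantee fund pays out 1.4 × 57 = 79.80 in aggregate.
Group total = 48 + 79.80 = 127.80.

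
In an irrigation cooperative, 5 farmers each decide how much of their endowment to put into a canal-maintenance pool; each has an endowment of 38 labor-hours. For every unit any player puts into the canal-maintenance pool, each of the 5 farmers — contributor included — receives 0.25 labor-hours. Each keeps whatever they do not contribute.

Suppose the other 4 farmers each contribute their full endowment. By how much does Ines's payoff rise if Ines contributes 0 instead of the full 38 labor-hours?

Switching from a contribution of 38 to 0 lets Ines keep an extra 38 labor-hours, but lowers the canal-maintenance pool by 38, which costs Ines their own share of that drop: 0.25 × 38 = 9.50.
Net gain = 38 − 9.50 = 28.50. The private return per contributed unit (0.25) is below 1, so free-riding is indeed the best response regardless of what the others do.

28.50 labor-hours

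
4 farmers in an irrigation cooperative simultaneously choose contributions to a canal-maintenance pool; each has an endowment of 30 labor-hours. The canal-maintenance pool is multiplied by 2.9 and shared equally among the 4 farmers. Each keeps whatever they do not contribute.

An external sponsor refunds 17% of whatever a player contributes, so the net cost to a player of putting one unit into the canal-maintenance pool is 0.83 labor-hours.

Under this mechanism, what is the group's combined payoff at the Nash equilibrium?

With the mechanism, a contributed unit returns (2.9/4) / 0.83 = 0.8735 per unit of net cost — still below 1 — so contributing 0 remains dominant for every player.
Everyone keeps their endowment and the group total is 4 × 30 = 120.

120.00 labor-hours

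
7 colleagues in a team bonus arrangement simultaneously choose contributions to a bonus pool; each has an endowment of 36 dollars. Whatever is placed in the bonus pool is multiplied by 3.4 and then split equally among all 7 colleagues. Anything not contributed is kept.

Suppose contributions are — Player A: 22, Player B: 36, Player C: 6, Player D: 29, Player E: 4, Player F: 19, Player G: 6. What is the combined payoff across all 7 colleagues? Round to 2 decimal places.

Total contributed: 22 + 36 + 6 + 29 + 4 + 19 + 6 = 122; total kept: 7 × 36 − 122 = 130.
The bonus pool pays out 3.4 × 122 = 414.80 in aggregate.
Group total = 130 + 414.80 = 544.80.

544.80 dollars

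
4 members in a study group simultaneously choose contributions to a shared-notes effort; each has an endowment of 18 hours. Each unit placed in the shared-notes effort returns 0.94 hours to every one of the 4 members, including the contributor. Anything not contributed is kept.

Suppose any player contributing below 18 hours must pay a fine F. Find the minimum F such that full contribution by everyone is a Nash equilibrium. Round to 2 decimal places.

1.08 hours

Given the others contribute fully, the best deviation is to contribute 0 (any partial contribution still incurs the fine and gives up units whose private return 0.94 is below 1).
Deviating from 18 to 0 saves 18 hours but forfeits the deviator's share of the drop in the shared-notes effort: 0.94 × 18 = 16.92.
So the deviation gain is 18 − 16.92 = 1.08, and the fine must be at least 1.08 hours to wipe it out.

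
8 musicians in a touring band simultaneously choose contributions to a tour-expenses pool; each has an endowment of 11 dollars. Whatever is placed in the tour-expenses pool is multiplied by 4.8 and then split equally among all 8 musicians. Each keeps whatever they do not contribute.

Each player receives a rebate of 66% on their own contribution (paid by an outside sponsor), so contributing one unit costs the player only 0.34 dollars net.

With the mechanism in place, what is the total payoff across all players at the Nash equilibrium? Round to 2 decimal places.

480.48 dollars

Under the mechanism each unit contributed yields (4.8/8) / 0.34 = 1.7647 back to its contributor per unit of net cost, which exceeds 1, making full contribution the dominant choice for everyone.
So the Nash equilibrium is full contribution by all 8; the group earns 8 × (11 × 0.66 + 4.8 × 11) = 480.48.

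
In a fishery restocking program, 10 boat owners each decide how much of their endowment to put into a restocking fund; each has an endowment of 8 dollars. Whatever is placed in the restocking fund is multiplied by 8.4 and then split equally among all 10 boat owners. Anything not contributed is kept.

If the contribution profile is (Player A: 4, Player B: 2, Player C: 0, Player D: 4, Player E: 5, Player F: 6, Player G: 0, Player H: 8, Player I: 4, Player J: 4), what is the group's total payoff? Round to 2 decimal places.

353.80 dollars

Total contributed: 4 + 2 + 0 + 4 + 5 + 6 + 0 + 8 + 4 + 4 = 37; total kept: 10 × 8 − 37 = 43.
The restocking fund pays out 8.4 × 37 = 310.80 in aggregate.
Group total = 43 + 310.80 = 353.80.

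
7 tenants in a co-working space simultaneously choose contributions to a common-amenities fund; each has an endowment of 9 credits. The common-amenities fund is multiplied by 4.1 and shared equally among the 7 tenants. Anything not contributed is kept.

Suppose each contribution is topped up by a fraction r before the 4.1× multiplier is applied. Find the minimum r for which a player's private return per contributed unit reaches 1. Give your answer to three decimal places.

0.707

With matching at rate r, one contributed unit becomes (1 + r) in the common-amenities fund and returns 4.1 × (1 + r) / 7 to the contributor.
Setting this equal to 1: 1 + r = 7/4.1 = 1.7073.
So the minimum matching rate is r = 1.7073 − 1 = 0.707.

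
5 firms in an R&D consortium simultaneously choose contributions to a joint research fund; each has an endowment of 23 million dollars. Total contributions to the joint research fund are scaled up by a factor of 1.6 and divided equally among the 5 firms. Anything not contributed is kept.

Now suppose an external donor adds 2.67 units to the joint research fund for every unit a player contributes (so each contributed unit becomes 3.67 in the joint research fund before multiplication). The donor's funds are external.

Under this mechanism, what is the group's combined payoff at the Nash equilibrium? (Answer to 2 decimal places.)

Under the mechanism each unit contributed yields 1.6 × 3.67 / 5 = 1.1744 back to its contributor per unit of net cost, which exceeds 1, making full contribution the dominant choice for everyone.
At the Nash equilibrium everyone contributes 23. Group total payoff = 1.6 × 3.67 × 115 = 675.28.

675.28 million dollars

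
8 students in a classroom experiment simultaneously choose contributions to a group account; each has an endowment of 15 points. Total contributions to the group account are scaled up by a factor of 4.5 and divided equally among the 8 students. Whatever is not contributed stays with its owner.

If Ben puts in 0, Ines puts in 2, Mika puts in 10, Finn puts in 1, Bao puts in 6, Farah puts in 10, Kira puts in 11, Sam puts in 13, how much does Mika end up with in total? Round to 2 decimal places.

Total contributed: 0 + 2 + 10 + 1 + 6 + 10 + 11 + 13 = 53.
Each receives 4.5 × 53 / 8 = 29.81 from the group account.
Mika keeps 15 − 10 = 5, so Mika's payoff is 5 + 29.81 = 34.81.

34.81 points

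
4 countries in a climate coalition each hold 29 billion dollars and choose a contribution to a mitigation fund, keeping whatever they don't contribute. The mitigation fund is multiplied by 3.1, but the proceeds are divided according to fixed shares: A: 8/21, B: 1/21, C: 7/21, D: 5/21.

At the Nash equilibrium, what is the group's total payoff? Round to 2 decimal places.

A player with share s gets back 3.1·s per unit contributed, so full contribution is dominant for anyone with s > 1/3.1 = 0.3226 and zero contribution is dominant for anyone below.
The shares above 0.3226 belong to A and C, contributing 29 each; the remaining 2 contribute 0. Total contributed: 58.
The mitigation fund pays out 3.1 × 58 = 179.80 in total (split across the unequal shares, but the aggregate is all that matters for the group sum).
The 2 free-riders keep 29 each, adding 58. Group total = 58 + 179.80 = 237.80.

237.80 billion dollars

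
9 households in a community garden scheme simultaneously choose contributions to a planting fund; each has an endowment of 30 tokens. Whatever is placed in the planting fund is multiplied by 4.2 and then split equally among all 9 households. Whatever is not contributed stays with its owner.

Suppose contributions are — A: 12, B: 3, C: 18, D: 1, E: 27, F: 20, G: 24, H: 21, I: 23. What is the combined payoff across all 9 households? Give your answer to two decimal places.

Total contributed: 12 + 3 + 18 + 1 + 27 + 20 + 24 + 21 + 23 = 149; total kept: 9 × 30 − 149 = 121.
The planting fund pays out 4.2 × 149 = 625.80 in aggregate.
Group total = 121 + 625.80 = 746.80.

746.80 tokens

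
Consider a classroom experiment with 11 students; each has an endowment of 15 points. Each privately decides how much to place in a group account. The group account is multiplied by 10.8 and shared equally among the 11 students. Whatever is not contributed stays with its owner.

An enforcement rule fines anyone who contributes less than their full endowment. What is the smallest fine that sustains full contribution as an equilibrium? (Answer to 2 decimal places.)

0.27 points

Given the others contribute fully, the best deviation is to contribute 0 (any partial contribution still incurs the fine and gives up units whose private return 0.9818 is below 1).
Deviating from 15 to 0 saves 15 points but forfeits the deviator's share of the drop in the group account: 10.8/11 × 15 = 14.73.
So the deviation gain is 15 − 14.73 = 0.27, and the fine must be at least 0.27 points to wipe it out.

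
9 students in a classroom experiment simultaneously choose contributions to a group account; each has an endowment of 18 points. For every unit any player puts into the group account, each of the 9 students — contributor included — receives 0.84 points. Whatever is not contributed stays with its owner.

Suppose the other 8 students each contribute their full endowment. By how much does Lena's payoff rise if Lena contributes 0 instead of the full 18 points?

2.88 points

Switching from a contribution of 18 to 0 lets Lena keep an extra 18 points, but lowers the group account by 18, which costs Lena their own share of that drop: 0.84 × 18 = 15.12.
Net gain = 18 − 15.12 = 2.88. The private return per contributed unit (0.84) is below 1, so free-riding is indeed the best response regardless of what the others do.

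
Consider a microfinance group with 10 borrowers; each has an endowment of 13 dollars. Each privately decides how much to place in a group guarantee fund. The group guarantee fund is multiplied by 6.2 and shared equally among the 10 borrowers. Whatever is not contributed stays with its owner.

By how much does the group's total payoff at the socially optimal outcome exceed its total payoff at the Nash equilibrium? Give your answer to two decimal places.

676.00 dollars

Each contributed unit returns 6.2/10 = 0.6200 to its contributor — below 1 — so contributing 0 is dominant for every player. At the Nash equilibrium everyone keeps their 13, and the group total is 10 × 13 = 130.
Each contributed unit returns 6.200 to the group as a whole (0.6200 to each of 10 players), which exceeds 1, so the social optimum is full contribution: group total = 6.200 × 130 = 806.00.
Efficiency loss = 806.00 − 130 = 676.00.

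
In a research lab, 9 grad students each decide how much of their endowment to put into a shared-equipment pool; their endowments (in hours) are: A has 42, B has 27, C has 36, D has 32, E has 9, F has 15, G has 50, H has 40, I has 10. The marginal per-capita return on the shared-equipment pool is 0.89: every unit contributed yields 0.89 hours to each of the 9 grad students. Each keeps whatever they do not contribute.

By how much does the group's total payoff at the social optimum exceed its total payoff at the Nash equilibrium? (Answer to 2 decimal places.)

The private return per contributed unit is 0.89 < 1 for everyone, so the Nash equilibrium is zero contribution and the group total is Σ E_j = 42 + 27 + 36 + 32 + 9 + 15 + 50 + 40 + 10 = 261.
Each contributed unit returns 8.010 to the group, so the social optimum is full contribution by everyone: group total = 8.010 × 261 = 2090.61.
Efficiency loss = (8.010 − 1) × 261 = 1829.61.

1829.61 hours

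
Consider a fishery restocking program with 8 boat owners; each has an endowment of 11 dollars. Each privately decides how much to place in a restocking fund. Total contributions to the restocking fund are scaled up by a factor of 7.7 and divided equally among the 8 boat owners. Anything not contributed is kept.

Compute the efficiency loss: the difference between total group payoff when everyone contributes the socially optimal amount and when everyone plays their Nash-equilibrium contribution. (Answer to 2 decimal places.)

589.60 dollars

Each contributed unit returns 7.7/8 = 0.9625 to its contributor — below 1 — so contributing 0 is dominant for every player. At the Nash equilibrium everyone keeps their 11, and the group total is 8 × 11 = 88.
Each contributed unit returns 7.700 to the group as a whole (0.9625 to each of 8 players), which exceeds 1, so the social optimum is full contribution: group total = 7.700 × 88 = 677.60.
Efficiency loss = 677.60 − 88 = 589.60.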